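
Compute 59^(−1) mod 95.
Apply the extended Euclidean algorithm to (95, 59), tracking rows (r, s, t) with s·95 + t·59 = r. Each division r_prev = q·r_cur + r_new produces the new row as (previous row) − q·(current row):
  row A: (95, 1, 0)   [1·95 + 0·59 = 95]
  row B: (59, 0, 1)   [0·95 + 1·59 = 59]
  95 = 1·59 + 36   → row C = row A − 1·row B = (36, 1, −1)   [check: 1·95 − 1·59 = 36]
  59 = 1·36 + 23   → row D = row B − 1·row C = (23, −1, 2)   [check: −1·95 + 2·59 = 23]
  36 = 1·23 + 13   → row E = row C − 1·row D = (13, 2, −3)   [check: 2·95 − 3·59 = 13]
  23 = 1·13 + 10   → row F = row D − 1·row E = (10, −3, 5)   [check: −3·95 + 5·59 = 10]
  13 = 1·10 + 3   → row G = row E − 1·row F = (3, 5, −8)   [check: 5·95 − 8·59 = 3]
  10 = 3·3 + 1   → row H = row F − 3·row G = (1, −18, 29)   [check: −18·95 + 29·59 = 1]
  3 = 3·1 + 0   → remainder 0, stop. gcd = 1 (last nonzero row H).
The gcd is 1, so 59 is invertible mod 95. The last nonzero row gives −18·95 + 29·59 = 1, so t = 29. So 59^(−1) ≡ 29 (mod 95). Verify: 59 · 29 = 1711 ≡ 1 (mod 95). ✓

Final answer: 59^(−1) ≡ 29 (mod 95)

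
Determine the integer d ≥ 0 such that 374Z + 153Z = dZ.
In the PID Z, (a, b) is generated by gcd(a, b). Compute gcd(374, 153) with the extended Euclidean algorithm, tracking rows (r, s, t) with s·374 + t·153 = r:
  row A: (374, 1, 0)   [1·374 + 0·153 = 374]
  row B: (153, 0, 1)   [0·374 + 1·153 = 153]
  374 = 2·153 + 68   → row C = row A − 2·row B = (68, 1, −2)   [check: 1·374 − 2·153 = 68]
  153 = 2·68 + 17   → row D = row B − 2·row C = (17, −2, 5)   [check: −2·374 + 5·153 = 17]
  68 = 4·17 + 0   → remainder 0, stop. gcd = 17 (last nonzero row D).
So gcd(374, 153) = 17, with Bézout identity −2·374 + 5·153 = 17. Containment (⊇): the Bézout identity exhibits 17 as an element of (374, 153), giving (17) ⊆ (374, 153). Containment (⊆): since 17 | 374 and 17 | 153 (374 = 17·22, 153 = 17·9), every Z-linear combination of 374 and 153 is divisible by 17, so (374, 153) ⊆ (17). Therefore (374, 153) = (17), d = 17.

Final answer: (374, 153) = (17); d = 17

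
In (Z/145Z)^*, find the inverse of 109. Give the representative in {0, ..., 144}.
109^(−1) ≡ 4 (mod 145)

Apply the extended Euclidean algorithm to (145, 109), tracking rows (r, s, t) with s·145 + t·109 = r. Each division r_prev = q·r_cur + r_new produces the new row as (previous row) − q·(current row):
  row A: (145, 1, 0)   [1·145 + 0·109 = 145]
  row B: (109, 0, 1)   [0·145 + 1·109 = 109]
  145 = 1·109 + 36   → row C = row A − 1·row B = (36, 1, −1)   [check: 1·145 − 1·109 = 36]
  109 = 3·36 + 1   → row D = row B − 3·row C = (1, −3, 4)   [check: −3·145 + 4·109 = 1]
  36 = 36·1 + 0   → remainder 0, stop. gcd = 1 (last nonzero row D).
The gcd is 1, so 109 is invertible mod 145. The last nonzero row gives −3·145 + 4·109 = 1, so t = 4. So 109^(−1) ≡ 4 (mod 145). Verify: 109 · 4 = 436 ≡ 1 (mod 145). ✓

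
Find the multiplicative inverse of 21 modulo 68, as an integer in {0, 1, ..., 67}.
Apply the extended Euclidean algorithm to (68, 21), tracking rows (r, s, t) with s·68 + t·21 = r. Each division r_prev = q·r_cur + r_new produces the new row as (previous row) − q·(current row):
  row A: (68, 1, 0)   [1·68 + 0·21 = 68]
  row B: (21, 0, 1)   [0·68 + 1·21 = 21]
  68 = 3·21 + 5   → row C = row A − 3·row B = (5, 1, −3)   [check: 1·68 − 3·21 = 5]
  21 = 4·5 + 1   → row D = row B − 4·row C = (1, −4, 13)   [check: −4·68 + 13·21 = 1]
  5 = 5·1 + 0   → remainder 0, stop. gcd = 1 (last nonzero row D).
The gcd is 1, so 21 is invertible mod 68. The last nonzero row gives −4·68 + 13·21 = 1, so t = 13. So 21^(−1) ≡ 13 (mod 68). Verify: 21 · 13 = 273 ≡ 1 (mod 68). ✓

Final answer: 21^(−1) ≡ 13 (mod 68)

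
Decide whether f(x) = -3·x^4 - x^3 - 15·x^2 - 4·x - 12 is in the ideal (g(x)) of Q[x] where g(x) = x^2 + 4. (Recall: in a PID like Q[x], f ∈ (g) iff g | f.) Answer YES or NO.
YES

In Q[x] the ideal (g) consists of all multiples of g, so f ∈ (g) iff g | f, i.e. iff the remainder of f on division by g is 0. Divide f by g (g is monic, so eliminate the leading term of the running remainder at each step):
  leading term -3·x^4: subtract (-3·x^2)·g(x) = -3·x^4 - 12·x^2, leaving -x^3 - 3·x^2 - 4·x - 12
  leading term -x^3: subtract (-x)·g(x) = -x^3 - 4·x, leaving -3·x^2 - 12
  leading term -3·x^2: subtract (-3)·g(x) = -3·x^2 - 12, leaving 0
The remainder is 0, so f(x) = g(x) · h(x) with h(x) = -3·x^2 - x - 3. Hence g | f, i.e. f ∈ (g).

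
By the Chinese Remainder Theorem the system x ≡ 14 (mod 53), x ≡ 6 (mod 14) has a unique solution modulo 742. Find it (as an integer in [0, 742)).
x ≡ 650 (mod 742); the representative in [0, 742) is 650

The moduli 53, 14 are pairwise coprime, so by the CRT there is a unique solution mod 53·14 = 742.
Solve by successive substitution. Start with x ≡ 14 (mod 53).
  Combine with x ≡ 6 (mod 14): write x = 14 + 53·t and require 14 + 53·t ≡ 6 (mod 14), i.e. 53·t ≡ 6 − 14 ≡ 6 (mod 14). Since 53^(−1) ≡ 9 (mod 14) (53 ≡ 11 (mod 14)), t ≡ 9·6 ≡ 12 (mod 14). So x ≡ 14 + 53·12 = 650 (mod 742).
Unique solution in [0, 742): x = 650.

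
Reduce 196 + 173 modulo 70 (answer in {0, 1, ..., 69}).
Reduce the summands first: 196 ≡ 56, 173 ≡ 33 (mod 70), so 196 + 173 ≡ 56 + 33 (mod 70). 56 + 33 = 89; 89 = 1·70 + 19, so (196 + 173) mod 70 = 19.

Final answer: 19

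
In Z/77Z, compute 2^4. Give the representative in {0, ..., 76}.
Use repeated squaring. Binary(4) = 100. Walk through the bits of the exponent 4 left-to-right: at each bit after the leading one, square the running value, then multiply by 2 if the bit is 1 (always reducing mod 77):
  bit 1 = 1 (leading): start with 2.
  bit 2 = 0: square 2^2 = 4 (mod 77).
  bit 3 = 0: square 4^2 = 16 (mod 77).
Final value: 2^4 ≡ 16 (mod 77).

Final answer: 16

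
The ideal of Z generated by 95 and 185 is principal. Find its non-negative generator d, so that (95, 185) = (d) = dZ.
(95, 185) = (5); d = 5

In the PID Z, (a, b) is generated by gcd(a, b). Compute gcd(185, 95) with the extended Euclidean algorithm, tracking rows (r, s, t) with s·185 + t·95 = r:
  row A: (185, 1, 0)   [1·185 + 0·95 = 185]
  row B: (95, 0, 1)   [0·185 + 1·95 = 95]
  185 = 1·95 + 90   → row C = row A − 1·row B = (90, 1, −1)   [check: 1·185 − 1·95 = 90]
  95 = 1·90 + 5   → row D = row B − 1·row C = (5, −1, 2)   [check: −1·185 + 2·95 = 5]
  90 = 18·5 + 0   → remainder 0, stop. gcd = 5 (last nonzero row D).
So gcd(95, 185) = 5, with Bézout identity −1·185 + 2·95 = 5. Containment (⊇): the Bézout identity exhibits 5 as an element of (95, 185), giving (5) ⊆ (95, 185). Containment (⊆): since 5 | 95 and 5 | 185 (95 = 5·19, 185 = 5·37), every Z-linear combination of 95 and 185 is divisible by 5, so (95, 185) ⊆ (5). Therefore (95, 185) = (5), d = 5.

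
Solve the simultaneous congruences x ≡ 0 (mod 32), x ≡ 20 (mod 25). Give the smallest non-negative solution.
x ≡ 320 (mod 800); the representative in [0, 800) is 320

The moduli 32, 25 are pairwise coprime, so by the CRT there is a unique solution mod 32·25 = 800.
Solve by successive substitution. Start with x ≡ 0 (mod 32).
  Combine with x ≡ 20 (mod 25): write x = 32·t and require 32·t ≡ 20 (mod 25). Since 32^(−1) ≡ 18 (mod 25) (32 ≡ 7 (mod 25)), t ≡ 18·20 ≡ 10 (mod 25). So x ≡ 32·10 = 320 (mod 800).
Unique solution in [0, 800): x = 320.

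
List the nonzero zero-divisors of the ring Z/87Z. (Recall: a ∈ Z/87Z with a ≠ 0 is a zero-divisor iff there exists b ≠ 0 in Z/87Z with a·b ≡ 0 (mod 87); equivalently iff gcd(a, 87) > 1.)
nonzero zero-divisors of Z/87Z = {3, 6, 9, 12, 15, 18, 21, 24, 27, 29, 30, 33, 36, 39, 42, 45, 48, 51, 54, 57, 58, 60, 63, 66, 69, 72, 75, 78, 81, 84}

An element a ∈ Z/87Z (with a ≠ 0) is a zero-divisor iff gcd(a, 87) > 1 (because a is a unit precisely when gcd(a, n) = 1, and in Z/nZ every nonzero, non-unit element is a zero-divisor). Scan a = 1, ..., 86 and keep those with gcd(a, 87) > 1:
  gcd(3, 87) = 3, gcd(6, 87) = 3, gcd(9, 87) = 3, gcd(12, 87) = 3, gcd(15, 87) = 3, gcd(18, 87) = 3, gcd(21, 87) = 3, gcd(24, 87) = 3, gcd(27, 87) = 3, gcd(29, 87) = 29, gcd(30, 87) = 3, gcd(33, 87) = 3, gcd(36, 87) = 3, gcd(39, 87) = 3, gcd(42, 87) = 3, gcd(45, 87) = 3, gcd(48, 87) = 3, gcd(51, 87) = 3, gcd(54, 87) = 3, gcd(57, 87) = 3, gcd(58, 87) = 29, gcd(60, 87) = 3, gcd(63, 87) = 3, gcd(66, 87) = 3, gcd(69, 87) = 3, gcd(72, 87) = 3, gcd(75, 87) = 3, gcd(78, 87) = 3, gcd(81, 87) = 3, gcd(84, 87) = 3.
All other a ∈ {1, ..., 86} have gcd(a, 87) = 1 and are units. So the nonzero zero-divisors are exactly the 30 values of a appearing in this scan.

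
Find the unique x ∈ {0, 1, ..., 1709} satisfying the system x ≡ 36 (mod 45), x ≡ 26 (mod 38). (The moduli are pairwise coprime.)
x ≡ 216 (mod 1710); the representative in [0, 1710) is 216

The moduli 45, 38 are pairwise coprime, so by the CRT there is a unique solution mod 45·38 = 1710.
Solve by successive substitution. Start with x ≡ 36 (mod 45).
  Combine with x ≡ 26 (mod 38): write x = 36 + 45·t and require 36 + 45·t ≡ 26 (mod 38), i.e. 45·t ≡ 26 − 36 ≡ 28 (mod 38). Since 45^(−1) ≡ 11 (mod 38) (45 ≡ 7 (mod 38)), t ≡ 11·28 ≡ 4 (mod 38). So x ≡ 36 + 45·4 = 216 (mod 1710).
Unique solution in [0, 1710): x = 216.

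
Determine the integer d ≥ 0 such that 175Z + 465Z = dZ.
In the PID Z, (a, b) is generated by gcd(a, b). Compute gcd(465, 175) with the extended Euclidean algorithm, tracking rows (r, s, t) with s·465 + t·175 = r:
  row A: (465, 1, 0)   [1·465 + 0·175 = 465]
  row B: (175, 0, 1)   [0·465 + 1·175 = 175]
  465 = 2·175 + 115   → row C = row A − 2·row B = (115, 1, −2)   [check: 1·465 − 2·175 = 115]
  175 = 1·115 + 60   → row D = row B − 1·row C = (60, −1, 3)   [check: −1·465 + 3·175 = 60]
  115 = 1·60 + 55   → row E = row C − 1·row D = (55, 2, −5)   [check: 2·465 − 5·175 = 55]
  60 = 1·55 + 5   → row F = row D − 1·row E = (5, −3, 8)   [check: −3·465 + 8·175 = 5]
  55 = 11·5 + 0   → remainder 0, stop. gcd = 5 (last nonzero row F).
So gcd(175, 465) = 5, with Bézout identity −3·465 + 8·175 = 5. Containment (⊇): the Bézout identity exhibits 5 as an element of (175, 465), giving (5) ⊆ (175, 465). Containment (⊆): since 5 | 175 and 5 | 465 (175 = 5·35, 465 = 5·93), every Z-linear combination of 175 and 465 is divisible by 5, so (175, 465) ⊆ (5). Therefore (175, 465) = (5), d = 5.

Final answer: (175, 465) = (5); d = 5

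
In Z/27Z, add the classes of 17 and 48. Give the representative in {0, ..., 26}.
Reduce the summands first: 48 ≡ 21 (mod 27), so 17 + 48 ≡ 17 + 21 (mod 27). 17 + 21 = 38; 38 = 1·27 + 11, so (17 + 48) mod 27 = 11.

Final answer: 11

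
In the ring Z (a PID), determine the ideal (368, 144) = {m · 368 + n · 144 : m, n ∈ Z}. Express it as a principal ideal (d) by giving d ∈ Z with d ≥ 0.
In the PID Z, (a, b) is generated by gcd(a, b). Compute gcd(368, 144) with the extended Euclidean algorithm, tracking rows (r, s, t) with s·368 + t·144 = r:
  row A: (368, 1, 0)   [1·368 + 0·144 = 368]
  row B: (144, 0, 1)   [0·368 + 1·144 = 144]
  368 = 2·144 + 80   → row C = row A − 2·row B = (80, 1, −2)   [check: 1·368 − 2·144 = 80]
  144 = 1·80 + 64   → row D = row B − 1·row C = (64, −1, 3)   [check: −1·368 + 3·144 = 64]
  80 = 1·64 + 16   → row E = row C − 1·row D = (16, 2, −5)   [check: 2·368 − 5·144 = 16]
  64 = 4·16 + 0   → remainder 0, stop. gcd = 16 (last nonzero row E).
So gcd(368, 144) = 16, with Bézout identity 2·368 − 5·144 = 16. Containment (⊇): the Bézout identity exhibits 16 as an element of (368, 144), giving (16) ⊆ (368, 144). Containment (⊆): since 16 | 368 and 16 | 144 (368 = 16·23, 144 = 16·9), every Z-linear combination of 368 and 144 is divisible by 16, so (368, 144) ⊆ (16). Therefore (368, 144) = (16), d = 16.

Final answer: (368, 144) = (16); d = 16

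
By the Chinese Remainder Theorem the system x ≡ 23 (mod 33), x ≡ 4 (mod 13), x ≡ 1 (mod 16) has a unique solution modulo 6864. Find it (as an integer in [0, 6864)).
The moduli 33, 13, 16 are pairwise coprime, so by the CRT there is a unique solution mod 33·13·16 = 6864.
Solve by successive substitution. Start with x ≡ 23 (mod 33).
  Combine with x ≡ 4 (mod 13): write x = 23 + 33·t and require 23 + 33·t ≡ 4 (mod 13), i.e. 33·t ≡ 4 − 23 ≡ 7 (mod 13). Since 33^(−1) ≡ 2 (mod 13) (33 ≡ 7 (mod 13)), t ≡ 2·7 ≡ 1 (mod 13). So x ≡ 23 + 33·1 = 56 (mod 429).
  Combine with x ≡ 1 (mod 16): write x = 56 + 429·t and require 56 + 429·t ≡ 1 (mod 16), i.e. 429·t ≡ 1 − 56 ≡ 9 (mod 16). Since 429^(−1) ≡ 5 (mod 16) (429 ≡ 13 (mod 16)), t ≡ 5·9 ≡ 13 (mod 16). So x ≡ 56 + 429·13 = 5633 (mod 6864).
Unique solution in [0, 6864): x = 5633.

Final answer: x ≡ 5633 (mod 6864); the representative in [0, 6864) is 5633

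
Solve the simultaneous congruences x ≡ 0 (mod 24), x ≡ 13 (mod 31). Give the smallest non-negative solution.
x ≡ 168 (mod 744); the representative in [0, 744) is 168

The moduli 24, 31 are pairwise coprime, so by the CRT there is a unique solution mod 24·31 = 744.
Solve by successive substitution. Start with x ≡ 0 (mod 24).
  Combine with x ≡ 13 (mod 31): write x = 24·t and require 24·t ≡ 13 (mod 31). Since 24^(−1) ≡ 22 (mod 31), t ≡ 22·13 ≡ 7 (mod 31). So x ≡ 24·7 = 168 (mod 744).
Unique solution in [0, 744): x = 168.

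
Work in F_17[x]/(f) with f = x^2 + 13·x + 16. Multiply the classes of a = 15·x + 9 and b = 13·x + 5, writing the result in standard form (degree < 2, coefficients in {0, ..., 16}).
Multiply as integer polynomials: a · b = 195·x^2 + 192·x + 45. Reducing coefficients mod 17: a · b ≡ 8·x^2 + 5·x + 11. Now divide by f(x) = x^2 + 13·x + 16 in F_17[x], eliminating the leading term at each step:
  leading term 8·x^2: subtract (8)·f(x) = 8·x^2 + 2·x + 9, leaving 3·x + 2 (coefficients mod 17)
The degree is now < 2, so this is the remainder. Hence a · b ≡ 3·x + 2 in F_17[x]/(f).

Final answer: a · b ≡ 3·x + 2 (mod f(x))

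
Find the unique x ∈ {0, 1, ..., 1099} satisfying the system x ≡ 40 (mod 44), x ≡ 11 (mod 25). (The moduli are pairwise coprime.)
The moduli 44, 25 are pairwise coprime, so by the CRT there is a unique solution mod 44·25 = 1100.
Solve by successive substitution. Start with x ≡ 40 (mod 44).
  Combine with x ≡ 11 (mod 25): write x = 40 + 44·t and require 40 + 44·t ≡ 11 (mod 25), i.e. 44·t ≡ 11 − 40 ≡ 21 (mod 25). Since 44^(−1) ≡ 4 (mod 25) (44 ≡ 19 (mod 25)), t ≡ 4·21 ≡ 9 (mod 25). So x ≡ 40 + 44·9 = 436 (mod 1100).
Unique solution in [0, 1100): x = 436.

Final answer: x ≡ 436 (mod 1100); the representative in [0, 1100) is 436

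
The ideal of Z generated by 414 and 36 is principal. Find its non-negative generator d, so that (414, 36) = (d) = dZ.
(414, 36) = (18); d = 18

In the PID Z, (a, b) is generated by gcd(a, b). Compute gcd(414, 36) with the extended Euclidean algorithm, tracking rows (r, s, t) with s·414 + t·36 = r:
  row A: (414, 1, 0)   [1·414 + 0·36 = 414]
  row B: (36, 0, 1)   [0·414 + 1·36 = 36]
  414 = 11·36 + 18   → row C = row A − 11·row B = (18, 1, −11)   [check: 1·414 − 11·36 = 18]
  36 = 2·18 + 0   → remainder 0, stop. gcd = 18 (last nonzero row C).
So gcd(414, 36) = 18, with Bézout identity 1·414 − 11·36 = 18. Containment (⊇): the Bézout identity exhibits 18 as an element of (414, 36), giving (18) ⊆ (414, 36). Containment (⊆): since 18 | 414 and 18 | 36 (414 = 18·23, 36 = 18·2), every Z-linear combination of 414 and 36 is divisible by 18, so (414, 36) ⊆ (18). Therefore (414, 36) = (18), d = 18.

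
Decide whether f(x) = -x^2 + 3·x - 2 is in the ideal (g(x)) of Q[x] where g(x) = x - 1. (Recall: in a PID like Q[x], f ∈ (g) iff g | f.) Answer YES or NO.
YES

In Q[x] the ideal (g) consists of all multiples of g, so f ∈ (g) iff g | f, i.e. iff the remainder of f on division by g is 0. Divide f by g (g is monic, so eliminate the leading term of the running remainder at each step):
  leading term -x^2: subtract (-x)·g(x) = -x^2 + x, leaving 2·x - 2
  leading term 2·x: subtract (2)·g(x) = 2·x - 2, leaving 0
The remainder is 0, so f(x) = g(x) · h(x) with h(x) = 2 - x. Hence g | f, i.e. f ∈ (g).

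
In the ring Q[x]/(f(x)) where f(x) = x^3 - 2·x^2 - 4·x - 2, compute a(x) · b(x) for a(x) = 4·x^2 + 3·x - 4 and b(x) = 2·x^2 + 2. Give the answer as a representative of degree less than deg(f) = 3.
First multiply in Q[x] without reducing: a · b = 8·x^4 + 6·x^3 + 6·x - 8. Now divide by f(x) = x^3 - 2·x^2 - 4·x - 2, eliminating the leading term at each step:
  leading term 8·x^4: subtract (8·x)·f(x) = 8·x^4 - 16·x^3 - 32·x^2 - 16·x, leaving 22·x^3 + 32·x^2 + 22·x - 8
  leading term 22·x^3: subtract (22)·f(x) = 22·x^3 - 44·x^2 - 88·x - 44, leaving 76·x^2 + 110·x + 36
The degree is now < 3, so this is the remainder. Hence a · b ≡ 76·x^2 + 110·x + 36 in Q[x]/(f).

Final answer: a · b ≡ 76·x^2 + 110·x + 36 (mod f(x))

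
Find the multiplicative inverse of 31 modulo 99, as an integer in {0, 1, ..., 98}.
31^(−1) ≡ 16 (mod 99)

Apply the extended Euclidean algorithm to (99, 31), tracking rows (r, s, t) with s·99 + t·31 = r. Each division r_prev = q·r_cur + r_new produces the new row as (previous row) − q·(current row):
  row A: (99, 1, 0)   [1·99 + 0·31 = 99]
  row B: (31, 0, 1)   [0·99 + 1·31 = 31]
  99 = 3·31 + 6   → row C = row A − 3·row B = (6, 1, −3)   [check: 1·99 − 3·31 = 6]
  31 = 5·6 + 1   → row D = row B − 5·row C = (1, −5, 16)   [check: −5·99 + 16·31 = 1]
  6 = 6·1 + 0   → remainder 0, stop. gcd = 1 (last nonzero row D).
The gcd is 1, so 31 is invertible mod 99. The last nonzero row gives −5·99 + 16·31 = 1, so t = 16. So 31^(−1) ≡ 16 (mod 99). Verify: 31 · 16 = 496 ≡ 1 (mod 99). ✓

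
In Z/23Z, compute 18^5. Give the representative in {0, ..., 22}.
Use repeated squaring. Binary(5) = 101. Walk through the bits of the exponent 5 left-to-right: at each bit after the leading one, square the running value, then multiply by 18 if the bit is 1 (always reducing mod 23):
  bit 1 = 1 (leading): start with 18.
  bit 2 = 0: square 18^2 = 324 ≡ 2 (mod 23).
  bit 3 = 1: square 2^2 = 4; bit is 1, so multiply 4·18 = 72 ≡ 3 (mod 23).
Final value: 18^5 ≡ 3 (mod 23).

Final answer: 3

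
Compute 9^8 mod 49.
25

Use repeated squaring. Binary(8) = 1000. Walk through the bits of the exponent 8 left-to-right: at each bit after the leading one, square the running value, then multiply by 9 if the bit is 1 (always reducing mod 49):
  bit 1 = 1 (leading): start with 9.
  bit 2 = 0: square 9^2 = 81 ≡ 32 (mod 49).
  bit 3 = 0: square 32^2 = 1024 ≡ 44 (mod 49).
  bit 4 = 0: square 44^2 = 1936 ≡ 25 (mod 49).
Final value: 9^8 ≡ 25 (mod 49).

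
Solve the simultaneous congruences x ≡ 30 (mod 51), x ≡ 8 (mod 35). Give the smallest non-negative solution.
x ≡ 183 (mod 1785); the representative in [0, 1785) is 183

The moduli 51, 35 are pairwise coprime, so by the CRT there is a unique solution mod 51·35 = 1785.
Solve by successive substitution. Start with x ≡ 30 (mod 51).
  Combine with x ≡ 8 (mod 35): write x = 30 + 51·t and require 30 + 51·t ≡ 8 (mod 35), i.e. 51·t ≡ 8 − 30 ≡ 13 (mod 35). Since 51^(−1) ≡ 11 (mod 35) (51 ≡ 16 (mod 35)), t ≡ 11·13 ≡ 3 (mod 35). So x ≡ 30 + 51·3 = 183 (mod 1785).
Unique solution in [0, 1785): x = 183.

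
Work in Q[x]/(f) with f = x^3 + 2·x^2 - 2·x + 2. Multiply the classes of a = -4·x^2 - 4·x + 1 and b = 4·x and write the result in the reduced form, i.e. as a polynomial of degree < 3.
First multiply in Q[x] without reducing: a · b = -16·x^3 - 16·x^2 + 4·x. Now divide by f(x) = x^3 + 2·x^2 - 2·x + 2, eliminating the leading term at each step:
  leading term -16·x^3: subtract (-16)·f(x) = -16·x^3 - 32·x^2 + 32·x - 32, leaving 16·x^2 - 28·x + 32
The degree is now < 3, so this is the remainder. Hence a · b ≡ 16·x^2 - 28·x + 32 in Q[x]/(f).

Final answer: a · b ≡ 16·x^2 - 28·x + 32 (mod f(x))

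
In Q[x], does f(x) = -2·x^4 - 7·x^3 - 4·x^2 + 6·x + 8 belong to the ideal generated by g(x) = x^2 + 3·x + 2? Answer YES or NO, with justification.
NO

In Q[x] the ideal (g) consists of all multiples of g, so f ∈ (g) iff g | f, i.e. iff the remainder of f on division by g is 0. Divide f by g (g is monic, so eliminate the leading term of the running remainder at each step):
  leading term -2·x^4: subtract (-2·x^2)·g(x) = -2·x^4 - 6·x^3 - 4·x^2, leaving -x^3 + 6·x + 8
  leading term -x^3: subtract (-x)·g(x) = -x^3 - 3·x^2 - 2·x, leaving 3·x^2 + 8·x + 8
  leading term 3·x^2: subtract (3)·g(x) = 3·x^2 + 9·x + 6, leaving 2 - x
The remainder r(x) = 2 - x ≠ 0 (and deg r < deg g), so g ∤ f, i.e. f ∉ (g).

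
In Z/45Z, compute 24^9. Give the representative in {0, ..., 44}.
Use repeated squaring. Binary(9) = 1001. Walk through the bits of the exponent 9 left-to-right: at each bit after the leading one, square the running value, then multiply by 24 if the bit is 1 (always reducing mod 45):
  bit 1 = 1 (leading): start with 24.
  bit 2 = 0: square 24^2 = 576 ≡ 36 (mod 45).
  bit 3 = 0: square 36^2 = 1296 ≡ 36 (mod 45).
  bit 4 = 1: square 36^2 = 1296 ≡ 36; bit is 1, so multiply 36·24 = 864 ≡ 9 (mod 45).
Final value: 24^9 ≡ 9 (mod 45).

Final answer: 9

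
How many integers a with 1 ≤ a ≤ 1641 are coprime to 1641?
The number of a ∈ {1, ..., 1641} with gcd(a, 1641) = 1 is by definition Euler's totient φ(1641). φ is multiplicative, with φ(p^e) = p^e − p^(e−1). Factorise 1641 = 3 · 547. Then
  φ(1641) = (3 − 1) · (547 − 1) = 2 · 546 = 1092.
So there are 1092 such integers.

Final answer: 1092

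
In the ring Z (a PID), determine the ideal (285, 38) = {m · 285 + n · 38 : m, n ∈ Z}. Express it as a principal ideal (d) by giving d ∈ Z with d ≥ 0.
(285, 38) = (19); d = 19

In the PID Z, (a, b) is generated by gcd(a, b). Compute gcd(285, 38) with the extended Euclidean algorithm, tracking rows (r, s, t) with s·285 + t·38 = r:
  row A: (285, 1, 0)   [1·285 + 0·38 = 285]
  row B: (38, 0, 1)   [0·285 + 1·38 = 38]
  285 = 7·38 + 19   → row C = row A − 7·row B = (19, 1, −7)   [check: 1·285 − 7·38 = 19]
  38 = 2·19 + 0   → remainder 0, stop. gcd = 19 (last nonzero row C).
So gcd(285, 38) = 19, with Bézout identity 1·285 − 7·38 = 19. Containment (⊇): the Bézout identity exhibits 19 as an element of (285, 38), giving (19) ⊆ (285, 38). Containment (⊆): since 19 | 285 and 19 | 38 (285 = 19·15, 38 = 19·2), every Z-linear combination of 285 and 38 is divisible by 19, so (285, 38) ⊆ (19). Therefore (285, 38) = (19), d = 19.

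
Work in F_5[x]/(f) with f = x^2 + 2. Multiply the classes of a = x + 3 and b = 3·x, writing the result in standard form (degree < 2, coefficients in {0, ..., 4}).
Multiply as integer polynomials: a · b = 3·x^2 + 9·x. Reducing coefficients mod 5: a · b ≡ 3·x^2 + 4·x. Now divide by f(x) = x^2 + 2 in F_5[x], eliminating the leading term at each step:
  leading term 3·x^2: subtract (3)·f(x) = 3·x^2 + 1, leaving 4·x + 4 (coefficients mod 5)
The degree is now < 2, so this is the remainder. Hence a · b ≡ 4·x + 4 in F_5[x]/(f).

Final answer: a · b ≡ 4·x + 4 (mod f(x))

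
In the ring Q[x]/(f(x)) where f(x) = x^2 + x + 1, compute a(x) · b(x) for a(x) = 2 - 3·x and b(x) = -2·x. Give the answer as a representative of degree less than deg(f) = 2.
First multiply in Q[x] without reducing: a · b = 6·x^2 - 4·x. Now divide by f(x) = x^2 + x + 1, eliminating the leading term at each step:
  leading term 6·x^2: subtract (6)·f(x) = 6·x^2 + 6·x + 6, leaving -10·x - 6
The degree is now < 2, so this is the remainder. Hence a · b ≡ -10·x - 6 in Q[x]/(f).

Final answer: a · b ≡ -10·x - 6 (mod f(x))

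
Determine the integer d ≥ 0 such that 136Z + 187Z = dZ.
In the PID Z, (a, b) is generated by gcd(a, b). Compute gcd(187, 136) with the extended Euclidean algorithm, tracking rows (r, s, t) with s·187 + t·136 = r:
  row A: (187, 1, 0)   [1·187 + 0·136 = 187]
  row B: (136, 0, 1)   [0·187 + 1·136 = 136]
  187 = 1·136 + 51   → row C = row A − 1·row B = (51, 1, −1)   [check: 1·187 − 1·136 = 51]
  136 = 2·51 + 34   → row D = row B − 2·row C = (34, −2, 3)   [check: −2·187 + 3·136 = 34]
  51 = 1·34 + 17   → row E = row C − 1·row D = (17, 3, −4)   [check: 3·187 − 4·136 = 17]
  34 = 2·17 + 0   → remainder 0, stop. gcd = 17 (last nonzero row E).
So gcd(136, 187) = 17, with Bézout identity 3·187 − 4·136 = 17. Containment (⊇): the Bézout identity exhibits 17 as an element of (136, 187), giving (17) ⊆ (136, 187). Containment (⊆): since 17 | 136 and 17 | 187 (136 = 17·8, 187 = 17·11), every Z-linear combination of 136 and 187 is divisible by 17, so (136, 187) ⊆ (17). Therefore (136, 187) = (17), d = 17.

Final answer: (136, 187) = (17); d = 17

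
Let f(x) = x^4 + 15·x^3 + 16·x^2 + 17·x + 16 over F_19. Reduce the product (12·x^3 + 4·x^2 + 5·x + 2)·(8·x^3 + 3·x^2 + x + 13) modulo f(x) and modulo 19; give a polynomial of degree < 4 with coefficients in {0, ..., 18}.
a · b ≡ 5·x^3 + 2·x^2 + 5·x + 8 (mod f(x))

Multiply as integer polynomials: a · b = 96·x^6 + 68·x^5 + 64·x^4 + 191·x^3 + 63·x^2 + 67·x + 26. Reducing coefficients mod 19: a · b ≡ x^6 + 11·x^5 + 7·x^4 + x^3 + 6·x^2 + 10·x + 7. Now divide by f(x) = x^4 + 15·x^3 + 16·x^2 + 17·x + 16 in F_19[x], eliminating the leading term at each step:
  leading term x^6: subtract (x^2)·f(x) = x^6 + 15·x^5 + 16·x^4 + 17·x^3 + 16·x^2, leaving 15·x^5 + 10·x^4 + 3·x^3 + 9·x^2 + 10·x + 7 (coefficients mod 19)
  leading term 15·x^5: subtract (15·x)·f(x) = 15·x^5 + 16·x^4 + 12·x^3 + 8·x^2 + 12·x, leaving 13·x^4 + 10·x^3 + x^2 + 17·x + 7 (coefficients mod 19)
  leading term 13·x^4: subtract (13)·f(x) = 13·x^4 + 5·x^3 + 18·x^2 + 12·x + 18, leaving 5·x^3 + 2·x^2 + 5·x + 8 (coefficients mod 19)
The degree is now < 4, so this is the remainder. Hence a · b ≡ 5·x^3 + 2·x^2 + 5·x + 8 in F_19[x]/(f).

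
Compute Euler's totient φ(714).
φ(714) = 192

φ is multiplicative, with φ(p^e) = p^e − p^(e−1). Factorise 714 = 2 · 3 · 7 · 17. Then
  φ(714) = (2 − 1) · (3 − 1) · (7 − 1) · (17 − 1) = 1 · 2 · 6 · 16 = 192.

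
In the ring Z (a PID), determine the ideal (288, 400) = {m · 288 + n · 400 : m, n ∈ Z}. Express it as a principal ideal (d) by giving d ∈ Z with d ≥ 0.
In the PID Z, (a, b) is generated by gcd(a, b). Compute gcd(400, 288) with the extended Euclidean algorithm, tracking rows (r, s, t) with s·400 + t·288 = r:
  row A: (400, 1, 0)   [1·400 + 0·288 = 400]
  row B: (288, 0, 1)   [0·400 + 1·288 = 288]
  400 = 1·288 + 112   → row C = row A − 1·row B = (112, 1, −1)   [check: 1·400 − 1·288 = 112]
  288 = 2·112 + 64   → row D = row B − 2·row C = (64, −2, 3)   [check: −2·400 + 3·288 = 64]
  112 = 1·64 + 48   → row E = row C − 1·row D = (48, 3, −4)   [check: 3·400 − 4·288 = 48]
  64 = 1·48 + 16   → row F = row D − 1·row E = (16, −5, 7)   [check: −5·400 + 7·288 = 16]
  48 = 3·16 + 0   → remainder 0, stop. gcd = 16 (last nonzero row F).
So gcd(288, 400) = 16, with Bézout identity −5·400 + 7·288 = 16. Containment (⊇): the Bézout identity exhibits 16 as an element of (288, 400), giving (16) ⊆ (288, 400). Containment (⊆): since 16 | 288 and 16 | 400 (288 = 16·18, 400 = 16·25), every Z-linear combination of 288 and 400 is divisible by 16, so (288, 400) ⊆ (16). Therefore (288, 400) = (16), d = 16.

Final answer: (288, 400) = (16); d = 16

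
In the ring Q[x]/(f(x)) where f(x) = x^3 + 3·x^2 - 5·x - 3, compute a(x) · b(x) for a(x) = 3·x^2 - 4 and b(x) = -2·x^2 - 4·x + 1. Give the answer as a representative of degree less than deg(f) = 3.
First multiply in Q[x] without reducing: a · b = -6·x^4 - 12·x^3 + 11·x^2 + 16·x - 4. Now divide by f(x) = x^3 + 3·x^2 - 5·x - 3, eliminating the leading term at each step:
  leading term -6·x^4: subtract (-6·x)·f(x) = -6·x^4 - 18·x^3 + 30·x^2 + 18·x, leaving 6·x^3 - 19·x^2 - 2·x - 4
  leading term 6·x^3: subtract (6)·f(x) = 6·x^3 + 18·x^2 - 30·x - 18, leaving -37·x^2 + 28·x + 14
The degree is now < 3, so this is the remainder. Hence a · b ≡ -37·x^2 + 28·x + 14 in Q[x]/(f).

Final answer: a · b ≡ -37·x^2 + 28·x + 14 (mod f(x))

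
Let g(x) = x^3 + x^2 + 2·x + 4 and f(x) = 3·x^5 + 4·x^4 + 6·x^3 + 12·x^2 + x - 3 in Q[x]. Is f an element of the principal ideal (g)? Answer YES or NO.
In Q[x] the ideal (g) consists of all multiples of g, so f ∈ (g) iff g | f, i.e. iff the remainder of f on division by g is 0. Divide f by g (g is monic, so eliminate the leading term of the running remainder at each step):
  leading term 3·x^5: subtract (3·x^2)·g(x) = 3·x^5 + 3·x^4 + 6·x^3 + 12·x^2, leaving x^4 + x - 3
  leading term x^4: subtract (x)·g(x) = x^4 + x^3 + 2·x^2 + 4·x, leaving -x^3 - 2·x^2 - 3·x - 3
  leading term -x^3: subtract (-1)·g(x) = -x^3 - x^2 - 2·x - 4, leaving -x^2 - x + 1
The remainder r(x) = -x^2 - x + 1 ≠ 0 (and deg r < deg g), so g ∤ f, i.e. f ∉ (g).

Final answer: NO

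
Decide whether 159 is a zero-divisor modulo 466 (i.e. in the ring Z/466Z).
gcd(159, 466) = 1, so 159 is a unit in Z/466Z (it has a multiplicative inverse). A unit cannot be a zero-divisor: if 159·b ≡ 0 then multiplying both sides by 159^(−1) gives b ≡ 0. So 159 is not a zero-divisor.

Final answer: NO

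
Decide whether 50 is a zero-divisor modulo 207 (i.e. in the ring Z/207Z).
gcd(50, 207) = 1, so 50 is a unit in Z/207Z (it has a multiplicative inverse). A unit cannot be a zero-divisor: if 50·b ≡ 0 then multiplying both sides by 50^(−1) gives b ≡ 0. So 50 is not a zero-divisor.

Final answer: NO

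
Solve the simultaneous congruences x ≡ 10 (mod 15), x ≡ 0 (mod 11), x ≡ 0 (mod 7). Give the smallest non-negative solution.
The moduli 15, 11, 7 are pairwise coprime, so by the CRT there is a unique solution mod 15·11·7 = 1155.
Solve by successive substitution. Start with x ≡ 10 (mod 15).
  Combine with x ≡ 0 (mod 11): write x = 10 + 15·t and require 10 + 15·t ≡ 0 (mod 11), i.e. 15·t ≡ 0 − 10 ≡ 1 (mod 11). Since 15^(−1) ≡ 3 (mod 11) (15 ≡ 4 (mod 11)), t ≡ 3·1 ≡ 3 (mod 11). So x ≡ 10 + 15·3 = 55 (mod 165).
  Combine with x ≡ 0 (mod 7): write x = 55 + 165·t and require 55 + 165·t ≡ 0 (mod 7), i.e. 165·t ≡ 0 − 55 ≡ 1 (mod 7). Since 165^(−1) ≡ 2 (mod 7) (165 ≡ 4 (mod 7)), t ≡ 2·1 ≡ 2 (mod 7). So x ≡ 55 + 165·2 = 385 (mod 1155).
Unique solution in [0, 1155): x = 385.

Final answer: x ≡ 385 (mod 1155); the representative in [0, 1155) is 385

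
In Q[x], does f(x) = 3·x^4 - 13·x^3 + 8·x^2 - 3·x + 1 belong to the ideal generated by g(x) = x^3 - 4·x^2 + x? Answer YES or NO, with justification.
In Q[x] the ideal (g) consists of all multiples of g, so f ∈ (g) iff g | f, i.e. iff the remainder of f on division by g is 0. Divide f by g (g is monic, so eliminate the leading term of the running remainder at each step):
  leading term 3·x^4: subtract (3·x)·g(x) = 3·x^4 - 12·x^3 + 3·x^2, leaving -x^3 + 5·x^2 - 3·x + 1
  leading term -x^3: subtract (-1)·g(x) = -x^3 + 4·x^2 - x, leaving x^2 - 2·x + 1
The remainder r(x) = x^2 - 2·x + 1 ≠ 0 (and deg r < deg g), so g ∤ f, i.e. f ∉ (g).

Final answer: NO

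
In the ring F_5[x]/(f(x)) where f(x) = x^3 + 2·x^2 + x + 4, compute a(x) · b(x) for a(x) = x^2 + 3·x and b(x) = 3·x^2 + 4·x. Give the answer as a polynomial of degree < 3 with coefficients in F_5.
Multiply as integer polynomials: a · b = 3·x^4 + 13·x^3 + 12·x^2. Reducing coefficients mod 5: a · b ≡ 3·x^4 + 3·x^3 + 2·x^2. Now divide by f(x) = x^3 + 2·x^2 + x + 4 in F_5[x], eliminating the leading term at each step:
  leading term 3·x^4: subtract (3·x)·f(x) = 3·x^4 + x^3 + 3·x^2 + 2·x, leaving 2·x^3 + 4·x^2 + 3·x (coefficients mod 5)
  leading term 2·x^3: subtract (2)·f(x) = 2·x^3 + 4·x^2 + 2·x + 3, leaving x + 2 (coefficients mod 5)
The degree is now < 3, so this is the remainder. Hence a · b ≡ x + 2 in F_5[x]/(f).

Final answer: a · b ≡ x + 2 (mod f(x))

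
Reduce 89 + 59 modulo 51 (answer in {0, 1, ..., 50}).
Reduce the summands first: 89 ≡ 38, 59 ≡ 8 (mod 51), so 89 + 59 ≡ 38 + 8 (mod 51). 38 + 8 = 46; 46 = 0·51 + 46, so (89 + 59) mod 51 = 46.

Final answer: 46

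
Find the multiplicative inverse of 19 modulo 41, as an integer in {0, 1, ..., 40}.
19^(−1) ≡ 13 (mod 41)

Apply the extended Euclidean algorithm to (41, 19), tracking rows (r, s, t) with s·41 + t·19 = r. Each division r_prev = q·r_cur + r_new produces the new row as (previous row) − q·(current row):
  row A: (41, 1, 0)   [1·41 + 0·19 = 41]
  row B: (19, 0, 1)   [0·41 + 1·19 = 19]
  41 = 2·19 + 3   → row C = row A − 2·row B = (3, 1, −2)   [check: 1·41 − 2·19 = 3]
  19 = 6·3 + 1   → row D = row B − 6·row C = (1, −6, 13)   [check: −6·41 + 13·19 = 1]
  3 = 3·1 + 0   → remainder 0, stop. gcd = 1 (last nonzero row D).
The gcd is 1, so 19 is invertible mod 41. The last nonzero row gives −6·41 + 13·19 = 1, so t = 13. So 19^(−1) ≡ 13 (mod 41). Verify: 19 · 13 = 247 ≡ 1 (mod 41). ✓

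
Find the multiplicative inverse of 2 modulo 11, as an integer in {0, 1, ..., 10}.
Apply the extended Euclidean algorithm to (11, 2), tracking rows (r, s, t) with s·11 + t·2 = r. Each division r_prev = q·r_cur + r_new produces the new row as (previous row) − q·(current row):
  row A: (11, 1, 0)   [1·11 + 0·2 = 11]
  row B: (2, 0, 1)   [0·11 + 1·2 = 2]
  11 = 5·2 + 1   → row C = row A − 5·row B = (1, 1, −5)   [check: 1·11 − 5·2 = 1]
  2 = 2·1 + 0   → remainder 0, stop. gcd = 1 (last nonzero row C).
The gcd is 1, so 2 is invertible mod 11. The last nonzero row gives 1·11 − 5·2 = 1, so t = −5. So 2^(−1) ≡ −5 ≡ 6 (mod 11). Verify: 2 · 6 = 12 ≡ 1 (mod 11). ✓

Final answer: 2^(−1) ≡ 6 (mod 11)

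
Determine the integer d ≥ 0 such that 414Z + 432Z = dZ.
(414, 432) = (18); d = 18

In the PID Z, (a, b) is generated by gcd(a, b). Compute gcd(432, 414) with the extended Euclidean algorithm, tracking rows (r, s, t) with s·432 + t·414 = r:
  row A: (432, 1, 0)   [1·432 + 0·414 = 432]
  row B: (414, 0, 1)   [0·432 + 1·414 = 414]
  432 = 1·414 + 18   → row C = row A − 1·row B = (18, 1, −1)   [check: 1·432 − 1·414 = 18]
  414 = 23·18 + 0   → remainder 0, stop. gcd = 18 (last nonzero row C).
So gcd(414, 432) = 18, with Bézout identity 1·432 − 1·414 = 18. Containment (⊇): the Bézout identity exhibits 18 as an element of (414, 432), giving (18) ⊆ (414, 432). Containment (⊆): since 18 | 414 and 18 | 432 (414 = 18·23, 432 = 18·24), every Z-linear combination of 414 and 432 is divisible by 18, so (414, 432) ⊆ (18). Therefore (414, 432) = (18), d = 18.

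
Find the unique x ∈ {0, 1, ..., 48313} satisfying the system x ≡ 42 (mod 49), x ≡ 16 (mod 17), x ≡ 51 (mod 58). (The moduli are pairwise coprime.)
x ≡ 5677 (mod 48314); the representative in [0, 48314) is 5677

The moduli 49, 17, 58 are pairwise coprime, so by the CRT there is a unique solution mod 49·17·58 = 48314.
Solve by successive substitution. Start with x ≡ 42 (mod 49).
  Combine with x ≡ 16 (mod 17): write x = 42 + 49·t and require 42 + 49·t ≡ 16 (mod 17), i.e. 49·t ≡ 16 − 42 ≡ 8 (mod 17). Since 49^(−1) ≡ 8 (mod 17) (49 ≡ 15 (mod 17)), t ≡ 8·8 ≡ 13 (mod 17). So x ≡ 42 + 49·13 = 679 (mod 833).
  Combine with x ≡ 51 (mod 58): write x = 679 + 833·t and require 679 + 833·t ≡ 51 (mod 58), i.e. 833·t ≡ 51 − 679 ≡ 10 (mod 58). Since 833^(−1) ≡ 47 (mod 58) (833 ≡ 21 (mod 58)), t ≡ 47·10 ≡ 6 (mod 58). So x ≡ 679 + 833·6 = 5677 (mod 48314).
Unique solution in [0, 48314): x = 5677.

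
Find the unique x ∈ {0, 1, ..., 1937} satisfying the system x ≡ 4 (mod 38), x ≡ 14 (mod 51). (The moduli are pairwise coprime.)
The moduli 38, 51 are pairwise coprime, so by the CRT there is a unique solution mod 38·51 = 1938.
Solve by successive substitution. Start with x ≡ 4 (mod 38).
  Combine with x ≡ 14 (mod 51): write x = 4 + 38·t and require 4 + 38·t ≡ 14 (mod 51), i.e. 38·t ≡ 14 − 4 ≡ 10 (mod 51). Since 38^(−1) ≡ 47 (mod 51), t ≡ 47·10 ≡ 11 (mod 51). So x ≡ 4 + 38·11 = 422 (mod 1938).
Unique solution in [0, 1938): x = 422.

Final answer: x ≡ 422 (mod 1938); the representative in [0, 1938) is 422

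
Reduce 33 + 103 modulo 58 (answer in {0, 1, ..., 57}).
Reduce the summands first: 103 ≡ 45 (mod 58), so 33 + 103 ≡ 33 + 45 (mod 58). 33 + 45 = 78; 78 = 1·58 + 20, so (33 + 103) mod 58 = 20.

Final answer: 20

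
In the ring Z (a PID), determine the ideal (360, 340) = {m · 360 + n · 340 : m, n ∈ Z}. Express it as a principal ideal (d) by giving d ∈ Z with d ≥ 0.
In the PID Z, (a, b) is generated by gcd(a, b). Compute gcd(360, 340) with the extended Euclidean algorithm, tracking rows (r, s, t) with s·360 + t·340 = r:
  row A: (360, 1, 0)   [1·360 + 0·340 = 360]
  row B: (340, 0, 1)   [0·360 + 1·340 = 340]
  360 = 1·340 + 20   → row C = row A − 1·row B = (20, 1, −1)   [check: 1·360 − 1·340 = 20]
  340 = 17·20 + 0   → remainder 0, stop. gcd = 20 (last nonzero row C).
So gcd(360, 340) = 20, with Bézout identity 1·360 − 1·340 = 20. Containment (⊇): the Bézout identity exhibits 20 as an element of (360, 340), giving (20) ⊆ (360, 340). Containment (⊆): since 20 | 360 and 20 | 340 (360 = 20·18, 340 = 20·17), every Z-linear combination of 360 and 340 is divisible by 20, so (360, 340) ⊆ (20). Therefore (360, 340) = (20), d = 20.

Final answer: (360, 340) = (20); d = 20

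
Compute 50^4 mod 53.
28

Use repeated squaring. Binary(4) = 100. Walk through the bits of the exponent 4 left-to-right: at each bit after the leading one, square the running value, then multiply by 50 if the bit is 1 (always reducing mod 53):
  bit 1 = 1 (leading): start with 50.
  bit 2 = 0: square 50^2 = 2500 ≡ 9 (mod 53).
  bit 3 = 0: square 9^2 = 81 ≡ 28 (mod 53).
Final value: 50^4 ≡ 28 (mod 53).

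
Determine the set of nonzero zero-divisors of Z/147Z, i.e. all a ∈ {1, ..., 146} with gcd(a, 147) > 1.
nonzero zero-divisors of Z/147Z = {3, 6, 7, 9, 12, 14, 15, 18, 21, 24, 27, 28, 30, 33, 35, 36, 39, 42, 45, 48, 49, 51, 54, 56, 57, 60, 63, 66, 69, 70, 72, 75, 77, 78, 81, 84, 87, 90, 91, 93, 96, 98, 99, 102, 105, 108, 111, 112, 114, 117, 119, 120, 123, 126, 129, 132, 133, 135, 138, 140, 141, 144}

An element a ∈ Z/147Z (with a ≠ 0) is a zero-divisor iff gcd(a, 147) > 1 (because a is a unit precisely when gcd(a, n) = 1, and in Z/nZ every nonzero, non-unit element is a zero-divisor). Scan a = 1, ..., 146 and keep those with gcd(a, 147) > 1:
  gcd(3, 147) = 3, gcd(6, 147) = 3, gcd(7, 147) = 7, gcd(9, 147) = 3, gcd(12, 147) = 3, gcd(14, 147) = 7, gcd(15, 147) = 3, gcd(18, 147) = 3, gcd(21, 147) = 21, gcd(24, 147) = 3, gcd(27, 147) = 3, gcd(28, 147) = 7, gcd(30, 147) = 3, gcd(33, 147) = 3, gcd(35, 147) = 7, gcd(36, 147) = 3, gcd(39, 147) = 3, gcd(42, 147) = 21, gcd(45, 147) = 3, gcd(48, 147) = 3, gcd(49, 147) = 49, gcd(51, 147) = 3, gcd(54, 147) = 3, gcd(56, 147) = 7, gcd(57, 147) = 3, gcd(60, 147) = 3, gcd(63, 147) = 21, gcd(66, 147) = 3, gcd(69, 147) = 3, gcd(70, 147) = 7, gcd(72, 147) = 3, gcd(75, 147) = 3, gcd(77, 147) = 7, gcd(78, 147) = 3, gcd(81, 147) = 3, gcd(84, 147) = 21, gcd(87, 147) = 3, gcd(90, 147) = 3, gcd(91, 147) = 7, gcd(93, 147) = 3, gcd(96, 147) = 3, gcd(98, 147) = 49, gcd(99, 147) = 3, gcd(102, 147) = 3, gcd(105, 147) = 21, gcd(108, 147) = 3, gcd(111, 147) = 3, gcd(112, 147) = 7, gcd(114, 147) = 3, gcd(117, 147) = 3, gcd(119, 147) = 7, gcd(120, 147) = 3, gcd(123, 147) = 3, gcd(126, 147) = 21, gcd(129, 147) = 3, gcd(132, 147) = 3, gcd(133, 147) = 7, gcd(135, 147) = 3, gcd(138, 147) = 3, gcd(140, 147) = 7, gcd(141, 147) = 3, gcd(144, 147) = 3.
All other a ∈ {1, ..., 146} have gcd(a, 147) = 1 and are units. So the nonzero zero-divisors are exactly the 62 values of a appearing in this scan.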